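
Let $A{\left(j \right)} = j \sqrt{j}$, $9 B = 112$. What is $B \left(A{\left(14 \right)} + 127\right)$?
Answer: $\frac{14224}{9} + \frac{1568 \sqrt{14}}{9} \approx 2232.3$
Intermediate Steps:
$B = \frac{112}{9}$ ($B = \frac{1}{9} \cdot 112 = \frac{112}{9} \approx 12.444$)
$A{\left(j \right)} = j^{\frac{3}{2}}$
$B \left(A{\left(14 \right)} + 127\right) = \frac{112 \left(14^{\frac{3}{2}} + 127\right)}{9} = \frac{112 \left(14 \sqrt{14} + 127\right)}{9} = \frac{112 \left(127 + 14 \sqrt{14}\right)}{9} = \frac{14224}{9} + \frac{1568 \sqrt{14}}{9}$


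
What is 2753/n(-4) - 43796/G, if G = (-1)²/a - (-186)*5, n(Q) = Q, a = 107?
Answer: -292698471/398044 ≈ -735.34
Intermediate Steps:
G = 99511/107 (G = (-1)²/107 - (-186)*5 = 1*(1/107) - 62*(-15) = 1/107 + 930 = 99511/107 ≈ 930.01)
2753/n(-4) - 43796/G = 2753/(-4) - 43796/99511/107 = 2753*(-¼) - 43796*107/99511 = -2753/4 - 4686172/99511 = -292698471/398044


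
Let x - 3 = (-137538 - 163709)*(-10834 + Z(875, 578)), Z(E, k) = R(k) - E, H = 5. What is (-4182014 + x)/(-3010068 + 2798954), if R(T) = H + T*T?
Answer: 97120189871/211114 ≈ 4.6004e+5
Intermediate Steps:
R(T) = 5 + T**2 (R(T) = 5 + T*T = 5 + T**2)
Z(E, k) = 5 + k**2 - E (Z(E, k) = (5 + k**2) - E = 5 + k**2 - E)
x = -97116007857 (x = 3 + (-137538 - 163709)*(-10834 + (5 + 578**2 - 1*875)) = 3 - 301247*(-10834 + (5 + 334084 - 875)) = 3 - 301247*(-10834 + 333214) = 3 - 301247*322380 = 3 - 97116007860 = -97116007857)
(-4182014 + x)/(-3010068 + 2798954) = (-4182014 - 97116007857)/(-3010068 + 2798954) = -97120189871/(-211114) = -97120189871*(-1/211114) = 97120189871/211114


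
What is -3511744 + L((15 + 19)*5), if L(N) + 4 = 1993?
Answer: -3509755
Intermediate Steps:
L(N) = 1989 (L(N) = -4 + 1993 = 1989)
-3511744 + L((15 + 19)*5) = -3511744 + 1989 = -3509755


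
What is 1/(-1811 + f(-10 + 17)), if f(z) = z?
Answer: -1/1804 ≈ -0.00055432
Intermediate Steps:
1/(-1811 + f(-10 + 17)) = 1/(-1811 + (-10 + 17)) = 1/(-1811 + 7) = 1/(-1804) = -1/1804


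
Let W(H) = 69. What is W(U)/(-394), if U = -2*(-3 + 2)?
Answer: -69/394 ≈ -0.17513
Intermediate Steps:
U = 2 (U = -2*(-1) = 2)
W(U)/(-394) = 69/(-394) = 69*(-1/394) = -69/394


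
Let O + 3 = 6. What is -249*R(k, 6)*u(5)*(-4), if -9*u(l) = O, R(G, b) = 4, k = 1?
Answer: -1328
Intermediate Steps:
O = 3 (O = -3 + 6 = 3)
u(l) = -⅓ (u(l) = -⅑*3 = -⅓)
-249*R(k, 6)*u(5)*(-4) = -249*4*(-⅓)*(-4) = -(-332)*(-4) = -249*16/3 = -1328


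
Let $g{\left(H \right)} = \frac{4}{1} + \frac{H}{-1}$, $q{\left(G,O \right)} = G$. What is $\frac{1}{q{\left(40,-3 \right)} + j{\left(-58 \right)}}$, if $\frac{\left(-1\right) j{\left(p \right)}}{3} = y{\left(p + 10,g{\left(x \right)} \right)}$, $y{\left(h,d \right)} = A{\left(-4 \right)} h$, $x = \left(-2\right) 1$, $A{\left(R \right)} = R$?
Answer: $- \frac{1}{536} \approx -0.0018657$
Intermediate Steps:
$x = -2$
$g{\left(H \right)} = 4 - H$ ($g{\left(H \right)} = 4 \cdot 1 + H \left(-1\right) = 4 - H$)
$y{\left(h,d \right)} = - 4 h$
$j{\left(p \right)} = 120 + 12 p$ ($j{\left(p \right)} = - 3 \left(- 4 \left(p + 10\right)\right) = - 3 \left(- 4 \left(10 + p\right)\right) = - 3 \left(-40 - 4 p\right) = 120 + 12 p$)
$\frac{1}{q{\left(40,-3 \right)} + j{\left(-58 \right)}} = \frac{1}{40 + \left(120 + 12 \left(-58\right)\right)} = \frac{1}{40 + \left(120 - 696\right)} = \frac{1}{40 - 576} = \frac{1}{-536} = - \frac{1}{536}$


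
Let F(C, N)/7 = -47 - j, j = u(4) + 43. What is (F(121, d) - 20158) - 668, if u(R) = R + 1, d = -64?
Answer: -21491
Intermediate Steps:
u(R) = 1 + R
j = 48 (j = (1 + 4) + 43 = 5 + 43 = 48)
F(C, N) = -665 (F(C, N) = 7*(-47 - 1*48) = 7*(-47 - 48) = 7*(-95) = -665)
(F(121, d) - 20158) - 668 = (-665 - 20158) - 668 = -20823 - 668 = -21491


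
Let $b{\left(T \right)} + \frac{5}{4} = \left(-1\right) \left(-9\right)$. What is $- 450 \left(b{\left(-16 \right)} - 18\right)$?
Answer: $\frac{9225}{2} \approx 4612.5$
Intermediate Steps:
$b{\left(T \right)} = \frac{31}{4}$ ($b{\left(T \right)} = - \frac{5}{4} - -9 = - \frac{5}{4} + 9 = \frac{31}{4}$)
$- 450 \left(b{\left(-16 \right)} - 18\right) = - 450 \left(\frac{31}{4} - 18\right) = \left(-450\right) \left(- \frac{41}{4}\right) = \frac{9225}{2}$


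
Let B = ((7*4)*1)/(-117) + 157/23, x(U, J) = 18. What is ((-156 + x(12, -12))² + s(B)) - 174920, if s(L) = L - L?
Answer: -155876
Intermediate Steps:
B = 17725/2691 (B = (28*1)*(-1/117) + 157*(1/23) = 28*(-1/117) + 157/23 = -28/117 + 157/23 = 17725/2691 ≈ 6.5868)
s(L) = 0
((-156 + x(12, -12))² + s(B)) - 174920 = ((-156 + 18)² + 0) - 174920 = ((-138)² + 0) - 174920 = (19044 + 0) - 174920 = 19044 - 174920 = -155876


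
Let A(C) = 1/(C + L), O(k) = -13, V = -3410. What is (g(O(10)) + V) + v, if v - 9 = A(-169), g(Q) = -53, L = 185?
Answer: -55263/16 ≈ -3453.9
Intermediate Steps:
A(C) = 1/(185 + C) (A(C) = 1/(C + 185) = 1/(185 + C))
v = 145/16 (v = 9 + 1/(185 - 169) = 9 + 1/16 = 145/16 ≈ 9.0625)
(g(O(10)) + V) + v = (-53 - 3410) + 145/16 = -3463 + 145/16 = -55263/16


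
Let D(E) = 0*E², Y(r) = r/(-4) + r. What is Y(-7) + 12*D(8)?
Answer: -21/4 ≈ -5.2500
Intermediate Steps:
Y(r) = 3*r/4 (Y(r) = r*(-¼) + r = -r/4 + r = 3*r/4)
D(E) = 0
Y(-7) + 12*D(8) = (¾)*(-7) + 12*0 = -21/4 + 0 = -21/4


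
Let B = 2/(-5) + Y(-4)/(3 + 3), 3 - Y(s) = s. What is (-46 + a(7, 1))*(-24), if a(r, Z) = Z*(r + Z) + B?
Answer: 4468/5 ≈ 893.60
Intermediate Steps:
Y(s) = 3 - s
B = 23/30 (B = 2/(-5) + (3 - 1*(-4))/(3 + 3) = 2*(-⅕) + (3 + 4)/6 = -⅖ + 7*(⅙) = -⅖ + 7/6 = 23/30 ≈ 0.76667)
a(r, Z) = 23/30 + Z*(Z + r) (a(r, Z) = Z*(r + Z) + 23/30 = Z*(Z + r) + 23/30 = 23/30 + Z*(Z + r))
(-46 + a(7, 1))*(-24) = (-46 + (23/30 + 1² + 1*7))*(-24) = (-46 + (23/30 + 1 + 7))*(-24) = (-46 + 263/30)*(-24) = -1117/30*(-24) = 4468/5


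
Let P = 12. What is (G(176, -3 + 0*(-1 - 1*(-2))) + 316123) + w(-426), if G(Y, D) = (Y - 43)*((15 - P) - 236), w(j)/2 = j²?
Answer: 648086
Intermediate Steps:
w(j) = 2*j²
G(Y, D) = 10019 - 233*Y (G(Y, D) = (Y - 43)*((15 - 1*12) - 236) = (-43 + Y)*((15 - 12) - 236) = (-43 + Y)*(3 - 236) = (-43 + Y)*(-233) = 10019 - 233*Y)
(G(176, -3 + 0*(-1 - 1*(-2))) + 316123) + w(-426) = ((10019 - 233*176) + 316123) + 2*(-426)² = ((10019 - 41008) + 316123) + 2*181476 = (-30989 + 316123) + 362952 = 285134 + 362952 = 648086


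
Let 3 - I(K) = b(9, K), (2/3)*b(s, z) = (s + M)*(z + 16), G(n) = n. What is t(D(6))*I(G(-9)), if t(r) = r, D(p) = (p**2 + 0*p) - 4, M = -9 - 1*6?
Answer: 2112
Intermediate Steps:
M = -15 (M = -9 - 6 = -15)
b(s, z) = 3*(-15 + s)*(16 + z)/2 (b(s, z) = 3*((s - 15)*(z + 16))/2 = 3*((-15 + s)*(16 + z))/2 = 3*(-15 + s)*(16 + z)/2)
D(p) = -4 + p**2 (D(p) = (p**2 + 0) - 4 = p**2 - 4 = -4 + p**2)
I(K) = 147 + 9*K (I(K) = 3 - (-360 + 24*9 - 45*K/2 + (3/2)*9*K) = 3 - (-360 + 216 - 45*K/2 + 27*K/2) = 3 - (-144 - 9*K) = 3 + (144 + 9*K) = 147 + 9*K)
t(D(6))*I(G(-9)) = (-4 + 6**2)*(147 + 9*(-9)) = (-4 + 36)*(147 - 81) = 32*66 = 2112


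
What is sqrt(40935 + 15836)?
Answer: sqrt(56771) ≈ 238.27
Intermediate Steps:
sqrt(40935 + 15836) = sqrt(56771)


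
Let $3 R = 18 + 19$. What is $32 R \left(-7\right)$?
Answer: $- \frac{8288}{3} \approx -2762.7$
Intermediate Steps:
$R = \frac{37}{3}$ ($R = \frac{18 + 19}{3} = \frac{1}{3} \cdot 37 = \frac{37}{3} \approx 12.333$)
$32 R \left(-7\right) = 32 \cdot \frac{37}{3} \left(-7\right) = \frac{1184}{3} \left(-7\right) = - \frac{8288}{3}$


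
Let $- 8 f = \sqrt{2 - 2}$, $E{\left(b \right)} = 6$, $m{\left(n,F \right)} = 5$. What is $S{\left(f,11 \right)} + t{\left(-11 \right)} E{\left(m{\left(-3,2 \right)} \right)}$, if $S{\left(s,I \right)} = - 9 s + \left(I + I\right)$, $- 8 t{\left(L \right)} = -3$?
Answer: $\frac{97}{4} \approx 24.25$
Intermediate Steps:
$f = 0$ ($f = - \frac{\sqrt{2 - 2}}{8} = - \frac{\sqrt{0}}{8} = \left(- \frac{1}{8}\right) 0 = 0$)
$t{\left(L \right)} = \frac{3}{8}$ ($t{\left(L \right)} = \left(- \frac{1}{8}\right) \left(-3\right) = \frac{3}{8}$)
$S{\left(s,I \right)} = - 9 s + 2 I$
$S{\left(f,11 \right)} + t{\left(-11 \right)} E{\left(m{\left(-3,2 \right)} \right)} = \left(\left(-9\right) 0 + 2 \cdot 11\right) + \frac{3}{8} \cdot 6 = \left(0 + 22\right) + \frac{9}{4} = 22 + \frac{9}{4} = \frac{97}{4}$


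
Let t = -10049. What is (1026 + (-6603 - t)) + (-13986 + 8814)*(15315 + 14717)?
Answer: -155321032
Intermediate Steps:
(1026 + (-6603 - t)) + (-13986 + 8814)*(15315 + 14717) = (1026 + (-6603 - 1*(-10049))) + (-13986 + 8814)*(15315 + 14717) = (1026 + (-6603 + 10049)) - 5172*30032 = (1026 + 3446) - 155325504 = 4472 - 155325504 = -155321032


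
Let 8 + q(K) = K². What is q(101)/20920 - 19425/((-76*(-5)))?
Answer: -20124883/397480 ≈ -50.631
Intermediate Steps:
q(K) = -8 + K²
q(101)/20920 - 19425/((-76*(-5))) = (-8 + 101²)/20920 - 19425/((-76*(-5))) = (-8 + 10201)*(1/20920) - 19425/380 = 10193*(1/20920) - 19425*1/380 = 10193/20920 - 3885/76 = -20124883/397480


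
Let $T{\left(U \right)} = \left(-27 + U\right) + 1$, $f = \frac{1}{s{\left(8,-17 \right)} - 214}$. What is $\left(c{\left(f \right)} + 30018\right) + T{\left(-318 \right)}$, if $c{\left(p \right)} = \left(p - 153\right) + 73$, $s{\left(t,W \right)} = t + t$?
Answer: $\frac{5859611}{198} \approx 29594.0$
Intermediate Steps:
$s{\left(t,W \right)} = 2 t$
$f = - \frac{1}{198}$ ($f = \frac{1}{2 \cdot 8 - 214} = \frac{1}{16 - 214} = \frac{1}{-198} = - \frac{1}{198} \approx -0.0050505$)
$T{\left(U \right)} = -26 + U$
$c{\left(p \right)} = -80 + p$ ($c{\left(p \right)} = \left(-153 + p\right) + 73 = -80 + p$)
$\left(c{\left(f \right)} + 30018\right) + T{\left(-318 \right)} = \left(\left(-80 - \frac{1}{198}\right) + 30018\right) - 344 = \left(- \frac{15841}{198} + 30018\right) - 344 = \frac{5927723}{198} - 344 = \frac{5859611}{198}$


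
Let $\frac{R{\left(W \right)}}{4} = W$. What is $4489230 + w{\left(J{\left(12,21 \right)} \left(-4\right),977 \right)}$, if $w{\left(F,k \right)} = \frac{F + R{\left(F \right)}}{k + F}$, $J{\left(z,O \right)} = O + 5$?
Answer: $\frac{3919097270}{873} \approx 4.4892 \cdot 10^{6}$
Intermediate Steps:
$R{\left(W \right)} = 4 W$
$J{\left(z,O \right)} = 5 + O$
$w{\left(F,k \right)} = \frac{5 F}{F + k}$ ($w{\left(F,k \right)} = \frac{F + 4 F}{k + F} = \frac{5 F}{F + k}$)
$4489230 + w{\left(J{\left(12,21 \right)} \left(-4\right),977 \right)} = 4489230 + \frac{5 \left(5 + 21\right) \left(-4\right)}{\left(5 + 21\right) \left(-4\right) + 977} = 4489230 + \frac{5 \cdot 26 \left(-4\right)}{26 \left(-4\right) + 977} = 4489230 + 5 \left(-104\right) \frac{1}{-104 + 977} = 4489230 + 5 \left(-104\right) \frac{1}{873} = 4489230 - \frac{520}{873} = \frac{3919097270}{873}$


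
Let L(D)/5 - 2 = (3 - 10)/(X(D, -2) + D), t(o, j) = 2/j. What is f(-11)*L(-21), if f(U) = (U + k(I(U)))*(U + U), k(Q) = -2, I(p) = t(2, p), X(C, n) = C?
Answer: 9295/3 ≈ 3098.3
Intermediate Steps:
I(p) = 2/p
f(U) = 2*U*(-2 + U) (f(U) = (U - 2)*(U + U) = (-2 + U)*(2*U) = 2*U*(-2 + U))
L(D) = 10 - 35/(2*D) (L(D) = 10 + 5*((3 - 10)/(D + D)) = 10 + 5*(-7*1/(2*D)) = 10 + 5*(-7/(2*D)) = 10 - 35/(2*D))
f(-11)*L(-21) = (2*(-11)*(-2 - 11))*(10 - 35/2/(-21)) = (2*(-11)*(-13))*(10 - 35/2*(-1/21)) = 286*(10 + 5/6) = 286*(65/6) = 9295/3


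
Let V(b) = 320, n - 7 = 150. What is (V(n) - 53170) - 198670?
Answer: -251520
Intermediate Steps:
n = 157 (n = 7 + 150 = 157)
(V(n) - 53170) - 198670 = (320 - 53170) - 198670 = -52850 - 198670 = -251520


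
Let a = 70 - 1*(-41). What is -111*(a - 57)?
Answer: -5994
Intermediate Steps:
a = 111 (a = 70 + 41 = 111)
-111*(a - 57) = -111*(111 - 57) = -111*54 = -5994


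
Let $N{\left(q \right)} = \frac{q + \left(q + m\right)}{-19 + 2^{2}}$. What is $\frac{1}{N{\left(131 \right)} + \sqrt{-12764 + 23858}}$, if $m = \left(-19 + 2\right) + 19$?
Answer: $\frac{220}{134803} + \frac{1075 \sqrt{6}}{269606} \approx 0.011399$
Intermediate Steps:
$m = 2$ ($m = -17 + 19 = 2$)
$N{\left(q \right)} = - \frac{2}{15} - \frac{2 q}{15}$ ($N{\left(q \right)} = \frac{q + \left(q + 2\right)}{-19 + 2^{2}} = \frac{q + \left(2 + q\right)}{-19 + 4} = \frac{2 + 2 q}{-15} = \left(2 + 2 q\right) \left(- \frac{1}{15}\right) = - \frac{2}{15} - \frac{2 q}{15}$)
$\frac{1}{N{\left(131 \right)} + \sqrt{-12764 + 23858}} = \frac{1}{\left(- \frac{2}{15} - \frac{262}{15}\right) + \sqrt{-12764 + 23858}} = \frac{1}{\left(- \frac{2}{15} - \frac{262}{15}\right) + \sqrt{11094}} = \frac{1}{- \frac{88}{5} + 43 \sqrt{6}}$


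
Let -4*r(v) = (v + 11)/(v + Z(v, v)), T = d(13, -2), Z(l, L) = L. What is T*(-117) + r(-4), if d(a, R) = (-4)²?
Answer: -59897/32 ≈ -1871.8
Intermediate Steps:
d(a, R) = 16
T = 16
r(v) = -(11 + v)/(8*v) (r(v) = -(v + 11)/(4*(v + v)) = -(11 + v)/(4*(2*v)) = -(11 + v)*1/(2*v)/4 = -(11 + v)/(8*v))
T*(-117) + r(-4) = 16*(-117) + (⅛)*(-11 - 1*(-4))/(-4) = -1872 + (⅛)*(-¼)*(-11 + 4) = -1872 + (⅛)*(-¼)*(-7) = -1872 + 7/32 = -59897/32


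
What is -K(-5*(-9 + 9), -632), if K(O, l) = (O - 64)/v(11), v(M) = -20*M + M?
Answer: -64/209 ≈ -0.30622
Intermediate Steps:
v(M) = -19*M
K(O, l) = 64/209 - O/209 (K(O, l) = (O - 64)/((-19*11)) = (-64 + O)/(-209) = (-64 + O)*(-1/209) = 64/209 - O/209)
-K(-5*(-9 + 9), -632) = -(64/209 - (-5)*(-9 + 9)/209) = -(64/209 - (-5)*0/209) = -(64/209 - 1/209*0) = -(64/209 + 0) = -1*64/209 = -64/209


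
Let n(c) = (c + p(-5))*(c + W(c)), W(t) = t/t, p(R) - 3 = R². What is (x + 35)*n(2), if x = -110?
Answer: -6750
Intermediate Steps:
p(R) = 3 + R²
W(t) = 1
n(c) = (1 + c)*(28 + c) (n(c) = (c + (3 + (-5)²))*(c + 1) = (c + (3 + 25))*(1 + c) = (c + 28)*(1 + c) = (28 + c)*(1 + c) = (1 + c)*(28 + c))
(x + 35)*n(2) = (-110 + 35)*(28 + 2² + 29*2) = -75*(28 + 4 + 58) = -75*90 = -6750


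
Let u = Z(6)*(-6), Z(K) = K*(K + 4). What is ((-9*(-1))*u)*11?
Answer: -35640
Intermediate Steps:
Z(K) = K*(4 + K)
u = -360 (u = (6*(4 + 6))*(-6) = (6*10)*(-6) = 60*(-6) = -360)
((-9*(-1))*u)*11 = (-9*(-1)*(-360))*11 = (9*(-360))*11 = -3240*11 = -35640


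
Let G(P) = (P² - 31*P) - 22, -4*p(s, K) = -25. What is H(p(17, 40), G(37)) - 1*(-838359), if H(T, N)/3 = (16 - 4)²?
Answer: 838791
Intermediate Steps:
p(s, K) = 25/4 (p(s, K) = -¼*(-25) = 25/4)
G(P) = -22 + P² - 31*P
H(T, N) = 432 (H(T, N) = 3*(16 - 4)² = 3*12² = 3*144 = 432)
H(p(17, 40), G(37)) - 1*(-838359) = 432 - 1*(-838359) = 432 + 838359 = 838791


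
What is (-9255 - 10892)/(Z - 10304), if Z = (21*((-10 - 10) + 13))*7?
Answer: 20147/11333 ≈ 1.7777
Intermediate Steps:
Z = -1029 (Z = (21*(-20 + 13))*7 = (21*(-7))*7 = -147*7 = -1029)
(-9255 - 10892)/(Z - 10304) = (-9255 - 10892)/(-1029 - 10304) = -20147/(-11333) = -20147*(-1/11333) = 20147/11333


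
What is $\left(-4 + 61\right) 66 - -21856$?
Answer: $25618$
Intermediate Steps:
$\left(-4 + 61\right) 66 - -21856 = 57 \cdot 66 + 21856 = 3762 + 21856 = 25618$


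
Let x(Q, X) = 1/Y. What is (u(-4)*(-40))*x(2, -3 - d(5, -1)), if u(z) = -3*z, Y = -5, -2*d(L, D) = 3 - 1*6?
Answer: 96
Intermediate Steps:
d(L, D) = 3/2 (d(L, D) = -(3 - 1*6)/2 = -(3 - 6)/2 = -1/2*(-3) = 3/2)
x(Q, X) = -1/5 (x(Q, X) = 1/(-5) = -1/5)
(u(-4)*(-40))*x(2, -3 - d(5, -1)) = (-3*(-4)*(-40))*(-1/5) = (12*(-40))*(-1/5) = -480*(-1/5) = 96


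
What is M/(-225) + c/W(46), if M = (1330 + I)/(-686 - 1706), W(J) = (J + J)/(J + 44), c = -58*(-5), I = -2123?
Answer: 11744939/41400 ≈ 283.69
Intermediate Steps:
c = 290
W(J) = 2*J/(44 + J) (W(J) = (2*J)/(44 + J) = 2*J/(44 + J))
M = 61/184 (M = (1330 - 2123)/(-686 - 1706) = -793/(-2392) = -793*(-1/2392) = 61/184 ≈ 0.33152)
M/(-225) + c/W(46) = (61/184)/(-225) + 290/((2*46/(44 + 46))) = (61/184)*(-1/225) + 290/((2*46/90)) = -61/41400 + 290/((2*46*(1/90))) = -61/41400 + 290/(46/45) = -61/41400 + 290*(45/46) = -61/41400 + 6525/23 = 11744939/41400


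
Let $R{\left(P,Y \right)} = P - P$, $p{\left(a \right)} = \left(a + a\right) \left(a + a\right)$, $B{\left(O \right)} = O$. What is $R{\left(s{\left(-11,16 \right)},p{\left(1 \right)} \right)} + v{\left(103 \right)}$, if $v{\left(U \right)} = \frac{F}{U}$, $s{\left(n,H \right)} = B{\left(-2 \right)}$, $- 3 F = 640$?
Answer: $- \frac{640}{309} \approx -2.0712$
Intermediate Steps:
$F = - \frac{640}{3}$ ($F = \left(- \frac{1}{3}\right) 640 = - \frac{640}{3} \approx -213.33$)
$s{\left(n,H \right)} = -2$
$p{\left(a \right)} = 4 a^{2}$ ($p{\left(a \right)} = 2 a 2 a = 4 a^{2}$)
$v{\left(U \right)} = - \frac{640}{3 U}$
$R{\left(P,Y \right)} = 0$
$R{\left(s{\left(-11,16 \right)},p{\left(1 \right)} \right)} + v{\left(103 \right)} = 0 - \frac{640}{3 \cdot 103} = 0 - \frac{640}{309} = - \frac{640}{309}$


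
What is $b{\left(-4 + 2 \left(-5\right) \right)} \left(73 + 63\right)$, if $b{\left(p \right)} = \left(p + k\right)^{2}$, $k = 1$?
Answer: $22984$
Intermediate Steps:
$b{\left(p \right)} = \left(1 + p\right)^{2}$ ($b{\left(p \right)} = \left(p + 1\right)^{2} = \left(1 + p\right)^{2}$)
$b{\left(-4 + 2 \left(-5\right) \right)} \left(73 + 63\right) = \left(1 + \left(-4 + 2 \left(-5\right)\right)\right)^{2} \left(73 + 63\right) = \left(1 - 14\right)^{2} \cdot 136 = \left(-13\right)^{2} \cdot 136 = 169 \cdot 136 = 22984$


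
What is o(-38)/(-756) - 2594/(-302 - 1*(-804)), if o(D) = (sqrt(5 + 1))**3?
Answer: -1297/251 - sqrt(6)/126 ≈ -5.1868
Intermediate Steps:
o(D) = 6*sqrt(6) (o(D) = (sqrt(6))**3 = 6*sqrt(6))
o(-38)/(-756) - 2594/(-302 - 1*(-804)) = (6*sqrt(6))/(-756) - 2594/(-302 - 1*(-804)) = (6*sqrt(6))*(-1/756) - 2594/(-302 + 804) = -sqrt(6)/126 - 2594/502 = -sqrt(6)/126 - 2594*1/502 = -sqrt(6)/126 - 1297/251 = -1297/251 - sqrt(6)/126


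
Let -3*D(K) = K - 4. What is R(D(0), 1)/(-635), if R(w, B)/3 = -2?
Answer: 6/635 ≈ 0.0094488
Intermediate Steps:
D(K) = 4/3 - K/3 (D(K) = -(K - 4)/3 = -(-4 + K)/3 = 4/3 - K/3)
R(w, B) = -6 (R(w, B) = 3*(-2) = -6)
R(D(0), 1)/(-635) = -6/(-635) = -6*(-1/635) = 6/635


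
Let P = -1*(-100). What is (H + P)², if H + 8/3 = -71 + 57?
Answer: 62500/9 ≈ 6944.4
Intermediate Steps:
H = -50/3 (H = -8/3 + (-71 + 57) = -8/3 - 14 = -50/3 ≈ -16.667)
P = 100
(H + P)² = (-50/3 + 100)² = (250/3)² = 62500/9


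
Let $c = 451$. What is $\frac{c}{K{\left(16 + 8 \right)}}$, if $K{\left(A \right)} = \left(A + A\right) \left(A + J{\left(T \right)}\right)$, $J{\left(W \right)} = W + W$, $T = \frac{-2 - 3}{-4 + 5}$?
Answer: $\frac{451}{672} \approx 0.67113$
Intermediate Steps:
$T = -5$ ($T = - \frac{5}{1} = \left(-5\right) 1 = -5$)
$J{\left(W \right)} = 2 W$
$K{\left(A \right)} = 2 A \left(-10 + A\right)$ ($K{\left(A \right)} = \left(A + A\right) \left(A + 2 \left(-5\right)\right) = 2 A \left(A - 10\right) = 2 A \left(-10 + A\right)$)
$\frac{c}{K{\left(16 + 8 \right)}} = \frac{451}{2 \left(16 + 8\right) \left(-10 + \left(16 + 8\right)\right)} = \frac{451}{2 \cdot 24 \left(-10 + 24\right)} = \frac{451}{2 \cdot 24 \cdot 14} = \frac{451}{672}$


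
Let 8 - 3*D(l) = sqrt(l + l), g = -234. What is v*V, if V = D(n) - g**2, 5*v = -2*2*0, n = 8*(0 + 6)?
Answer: 0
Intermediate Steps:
n = 48 (n = 8*6 = 48)
D(l) = 8/3 - sqrt(2)*sqrt(l)/3 (D(l) = 8/3 - sqrt(l + l)/3 = 8/3 - sqrt(2)*sqrt(l)/3)
v = 0 (v = (-2*2*0)/5 = (-4*0)/5 = (1/5)*0 = 0)
V = -164260/3 - 4*sqrt(6)/3 (V = (8/3 - sqrt(2)*sqrt(48)/3) - 1*(-234)**2 = (8/3 - sqrt(2)*4*sqrt(3)/3) - 1*54756 = (8/3 - 4*sqrt(6)/3) - 54756 = -164260/3 - 4*sqrt(6)/3 ≈ -54757.)
v*V = 0*(-164260/3 - 4*sqrt(6)/3) = 0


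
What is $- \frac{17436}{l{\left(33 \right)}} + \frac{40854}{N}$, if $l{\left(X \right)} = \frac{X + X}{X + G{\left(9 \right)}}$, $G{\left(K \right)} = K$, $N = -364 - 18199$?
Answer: $- \frac{2266100670}{204193} \approx -11098.0$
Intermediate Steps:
$N = -18563$
$l{\left(X \right)} = \frac{2 X}{9 + X}$ ($l{\left(X \right)} = \frac{X + X}{X + 9} = \frac{2 X}{9 + X}$)
$- \frac{17436}{l{\left(33 \right)}} + \frac{40854}{N} = - \frac{17436}{2 \cdot 33 \frac{1}{9 + 33}} + \frac{40854}{-18563} = - \frac{17436}{2 \cdot 33 \cdot \frac{1}{42}} + 40854 \left(- \frac{1}{18563}\right) = - \frac{17436}{2 \cdot 33 \cdot \frac{1}{42}} - \frac{40854}{18563} = - \frac{17436}{\frac{11}{7}} - \frac{40854}{18563} = \left(-17436\right) \frac{7}{11} - \frac{40854}{18563} = - \frac{122052}{11} - \frac{40854}{18563} = - \frac{2266100670}{204193}$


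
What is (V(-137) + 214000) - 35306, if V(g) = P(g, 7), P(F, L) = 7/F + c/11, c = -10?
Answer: 269290411/1507 ≈ 1.7869e+5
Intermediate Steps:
P(F, L) = -10/11 + 7/F (P(F, L) = 7/F - 10/11 = -10/11 + 7/F)
V(g) = -10/11 + 7/g
(V(-137) + 214000) - 35306 = ((-10/11 + 7/(-137)) + 214000) - 35306 = ((-10/11 + 7*(-1/137)) + 214000) - 35306 = ((-10/11 - 7/137) + 214000) - 35306 = (-1447/1507 + 214000) - 35306 = 322496553/1507 - 35306 = 269290411/1507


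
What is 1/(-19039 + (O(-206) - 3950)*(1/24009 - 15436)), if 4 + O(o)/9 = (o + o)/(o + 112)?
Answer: 1128423/68720910935927 ≈ 1.6420e-8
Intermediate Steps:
O(o) = -36 + 18*o/(112 + o) (O(o) = -36 + 9*((o + o)/(o + 112)) = -36 + 9*((2*o)/(112 + o)) = -36 + 9*(2*o/(112 + o)) = -36 + 18*o/(112 + o))
1/(-19039 + (O(-206) - 3950)*(1/24009 - 15436)) = 1/(-19039 + (18*(-224 - 1*(-206))/(112 - 206) - 3950)*(1/24009 - 15436)) = 1/(-19039 + (18*(-224 + 206)/(-94) - 3950)*(1/24009 - 15436)) = 1/(-19039 + (18*(-1/94)*(-18) - 3950)*(-370602923/24009)) = 1/(-19039 + (162/47 - 3950)*(-370602923/24009)) = 1/(-19039 - 185488/47*(-370602923/24009)) = 1/(-19039 + 68742394981424/1128423) = 1/(68720910935927/1128423) = 1128423/68720910935927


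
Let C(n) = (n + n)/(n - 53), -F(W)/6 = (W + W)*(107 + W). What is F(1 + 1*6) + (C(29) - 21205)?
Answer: -369401/12 ≈ -30783.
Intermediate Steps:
F(W) = -12*W*(107 + W) (F(W) = -6*(W + W)*(107 + W) = -6*2*W*(107 + W) = -12*W*(107 + W))
C(n) = 2*n/(-53 + n) (C(n) = (2*n)/(-53 + n) = 2*n/(-53 + n))
F(1 + 1*6) + (C(29) - 21205) = -12*(1 + 1*6)*(107 + (1 + 1*6)) + (2*29/(-53 + 29) - 21205) = -12*(1 + 6)*(107 + (1 + 6)) + (2*29/(-24) - 21205) = -12*7*(107 + 7) + (2*29*(-1/24) - 21205) = -12*7*114 + (-29/12 - 21205) = -9576 - 254489/12 = -369401/12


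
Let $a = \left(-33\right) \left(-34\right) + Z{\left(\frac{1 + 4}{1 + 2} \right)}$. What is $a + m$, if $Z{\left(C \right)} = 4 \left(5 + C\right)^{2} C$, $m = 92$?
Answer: $\frac{40778}{27} \approx 1510.3$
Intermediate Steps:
$Z{\left(C \right)} = 4 C \left(5 + C\right)^{2}$
$a = \frac{38294}{27}$ ($a = \left(-33\right) \left(-34\right) + 4 \frac{1 + 4}{1 + 2} \left(5 + \frac{1 + 4}{1 + 2}\right)^{2} = 1122 + 4 \cdot \frac{5}{3} \left(5 + \frac{5}{3}\right)^{2} = 1122 + 4 \cdot \frac{5}{3} \left(\frac{20}{3}\right)^{2} = 1122 + 4 \cdot \frac{5}{3} \cdot \frac{400}{9} = 1122 + \frac{8000}{27} = \frac{38294}{27} \approx 1418.3$)
$a + m = \frac{38294}{27} + 92 = \frac{40778}{27}$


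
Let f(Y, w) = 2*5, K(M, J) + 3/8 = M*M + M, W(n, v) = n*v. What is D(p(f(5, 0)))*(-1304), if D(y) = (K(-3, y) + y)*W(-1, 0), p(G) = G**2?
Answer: 0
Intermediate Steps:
K(M, J) = -3/8 + M + M**2 (K(M, J) = -3/8 + (M*M + M) = -3/8 + (M**2 + M) = -3/8 + (M + M**2) = -3/8 + M + M**2)
f(Y, w) = 10
D(y) = 0 (D(y) = ((-3/8 - 3 + (-3)**2) + y)*(-1*0) = ((-3/8 - 3 + 9) + y)*0 = (45/8 + y)*0 = 0)
D(p(f(5, 0)))*(-1304) = 0*(-1304) = 0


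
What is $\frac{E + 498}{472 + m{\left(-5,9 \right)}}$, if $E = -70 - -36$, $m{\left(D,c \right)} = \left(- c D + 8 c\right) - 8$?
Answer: $\frac{464}{581} \approx 0.79862$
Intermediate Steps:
$m{\left(D,c \right)} = -8 + 8 c - D c$ ($m{\left(D,c \right)} = \left(- D c + 8 c\right) - 8 = \left(8 c - D c\right) - 8 = -8 + 8 c - D c$)
$E = -34$ ($E = -70 + 36 = -34$)
$\frac{E + 498}{472 + m{\left(-5,9 \right)}} = \frac{-34 + 498}{472 - \left(-64 - 45\right)} = \frac{464}{472 + \left(-8 + 72 + 45\right)} = \frac{464}{472 + 109} = \frac{464}{581}$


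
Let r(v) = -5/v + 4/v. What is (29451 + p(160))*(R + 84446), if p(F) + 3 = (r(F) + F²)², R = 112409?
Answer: 660565129177332171/5120 ≈ 1.2902e+14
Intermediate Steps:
r(v) = -1/v
p(F) = -3 + (F² - 1/F)² (p(F) = -3 + (-1/F + F²)² = -3 + (F² - 1/F)²)
(29451 + p(160))*(R + 84446) = (29451 + (-3 + (-1 + 160³)²/160²))*(112409 + 84446) = (29451 + (-3 + (-1 + 4096000)²/25600))*196855 = (29451 + (-3 + (1/25600)*4095999²))*196855 = (29451 + (-3 + (1/25600)*16777207808001))*196855 = (29451 + (-3 + 16777207808001/25600))*196855 = (29451 + 16777207731201/25600)*196855 = (16777961676801/25600)*196855 = 660565129177332171/5120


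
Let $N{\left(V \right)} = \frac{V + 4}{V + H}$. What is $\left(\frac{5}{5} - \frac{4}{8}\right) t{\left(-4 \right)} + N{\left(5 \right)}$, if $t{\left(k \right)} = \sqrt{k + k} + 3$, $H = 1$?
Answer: $3 + i \sqrt{2} \approx 3.0 + 1.4142 i$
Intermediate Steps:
$N{\left(V \right)} = \frac{4 + V}{1 + V}$ ($N{\left(V \right)} = \frac{V + 4}{V + 1} = \frac{4 + V}{1 + V}$)
$t{\left(k \right)} = 3 + \sqrt{2} \sqrt{k}$ ($t{\left(k \right)} = \sqrt{2 k} + 3 = \sqrt{2} \sqrt{k} + 3 = 3 + \sqrt{2} \sqrt{k}$)
$\left(\frac{5}{5} - \frac{4}{8}\right) t{\left(-4 \right)} + N{\left(5 \right)} = \left(\frac{5}{5} - \frac{4}{8}\right) \left(3 + \sqrt{2} \sqrt{-4}\right) + \frac{4 + 5}{1 + 5} = \left(5 \cdot \frac{1}{5} - \frac{1}{2}\right) \left(3 + \sqrt{2} \cdot 2 i\right) + \frac{1}{6} \cdot 9 = \left(1 - \frac{1}{2}\right) \left(3 + 2 i \sqrt{2}\right) + \frac{1}{6} \cdot 9 = \frac{3 + 2 i \sqrt{2}}{2} + \frac{3}{2} = \left(\frac{3}{2} + i \sqrt{2}\right) + \frac{3}{2} = 3 + i \sqrt{2}$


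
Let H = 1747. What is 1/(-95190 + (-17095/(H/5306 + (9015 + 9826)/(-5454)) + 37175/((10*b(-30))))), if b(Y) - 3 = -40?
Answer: -22610552/2030892467815 ≈ -1.1133e-5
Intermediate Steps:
b(Y) = -37 (b(Y) = 3 - 40 = -37)
1/(-95190 + (-17095/(H/5306 + (9015 + 9826)/(-5454)) + 37175/((10*b(-30))))) = 1/(-95190 + (-17095/(1747/5306 + (9015 + 9826)/(-5454)) + 37175/((10*(-37))))) = 1/(-95190 + (-17095/(1747*(1/5306) + 18841*(-1/5454)) + 37175/(-370))) = 1/(-95190 + (-17095/(1747/5306 - 18841/5454) + 37175*(-1/370))) = 1/(-95190 + (-17095/(-22610552/7234731) - 7435/74)) = 1/(-95190 + (-17095*(-7234731/22610552) - 7435/74)) = 1/(-95190 + (123677726445/22610552 - 7435/74)) = 1/(-95190 + 121405977065/22610552) = 1/(-2030892467815/22610552) = -22610552/2030892467815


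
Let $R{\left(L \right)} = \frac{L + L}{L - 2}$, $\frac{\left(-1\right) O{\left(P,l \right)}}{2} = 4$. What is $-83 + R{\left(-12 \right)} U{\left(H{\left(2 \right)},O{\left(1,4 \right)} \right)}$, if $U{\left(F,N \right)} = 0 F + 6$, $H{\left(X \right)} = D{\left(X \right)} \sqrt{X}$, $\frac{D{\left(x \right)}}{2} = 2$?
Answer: $- \frac{509}{7} \approx -72.714$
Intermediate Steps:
$D{\left(x \right)} = 4$ ($D{\left(x \right)} = 2 \cdot 2 = 4$)
$O{\left(P,l \right)} = -8$ ($O{\left(P,l \right)} = \left(-2\right) 4 = -8$)
$H{\left(X \right)} = 4 \sqrt{X}$
$R{\left(L \right)} = \frac{2 L}{-2 + L}$
$U{\left(F,N \right)} = 6$ ($U{\left(F,N \right)} = 0 + 6 = 6$)
$-83 + R{\left(-12 \right)} U{\left(H{\left(2 \right)},O{\left(1,4 \right)} \right)} = -83 + 2 \left(-12\right) \frac{1}{-2 - 12} \cdot 6 = -83 + 2 \left(-12\right) \frac{1}{-14} \cdot 6 = -83 + 2 \left(-12\right) \left(- \frac{1}{14}\right) 6 = -83 + \frac{12}{7} \cdot 6 = -83 + \frac{72}{7} = - \frac{509}{7}$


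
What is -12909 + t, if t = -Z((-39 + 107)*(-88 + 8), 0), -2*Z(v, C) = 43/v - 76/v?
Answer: -140449887/10880 ≈ -12909.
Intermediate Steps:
Z(v, C) = 33/(2*v) (Z(v, C) = -(43/v - 76/v)/2 = -(-33)/(2*v) = 33/(2*v))
t = 33/10880 (t = -33/(2*((-39 + 107)*(-88 + 8))) = -33/(2*(68*(-80))) = -33/(2*(-5440)) = -33*(-1)/(2*5440) = -1*(-33/10880) = 33/10880 ≈ 0.0030331)
-12909 + t = -12909 + 33/10880 = -140449887/10880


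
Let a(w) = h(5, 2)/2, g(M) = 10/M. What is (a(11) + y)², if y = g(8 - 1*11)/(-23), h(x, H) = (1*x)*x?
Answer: 3045025/19044 ≈ 159.89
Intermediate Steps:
h(x, H) = x² (h(x, H) = x*x = x²)
y = 10/69 (y = (10/(8 - 1*11))/(-23) = (10/(8 - 11))*(-1/23) = (10/(-3))*(-1/23) = (10*(-⅓))*(-1/23) = -10/3*(-1/23) = 10/69 ≈ 0.14493)
a(w) = 25/2 (a(w) = 5²/2 = 25*(½) = 25/2)
(a(11) + y)² = (25/2 + 10/69)² = (1745/138)² = 3045025/19044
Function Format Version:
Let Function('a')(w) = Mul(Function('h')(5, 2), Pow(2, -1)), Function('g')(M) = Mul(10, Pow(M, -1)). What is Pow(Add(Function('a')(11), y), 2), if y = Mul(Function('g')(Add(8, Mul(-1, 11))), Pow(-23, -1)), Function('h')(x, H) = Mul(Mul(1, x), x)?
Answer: Rational(3045025, 19044) ≈ 159.89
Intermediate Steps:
Function('h')(x, H) = Pow(x, 2) (Function('h')(x, H) = Mul(x, x) = Pow(x, 2))
y = Rational(10, 69) (y = Mul(Mul(10, Pow(Add(8, Mul(-1, 11)), -1)), Pow(-23, -1)) = Mul(Mul(10, Pow(Add(8, -11), -1)), Rational(-1, 23)) = Mul(Mul(10, Pow(-3, -1)), Rational(-1, 23)) = Mul(Mul(10, Rational(-1, 3)), Rational(-1, 23)) = Mul(Rational(-10, 3), Rational(-1, 23)) = Rational(10, 69) ≈ 0.14493)
Function('a')(w) = Rational(25, 2) (Function('a')(w) = Mul(Pow(5, 2), Pow(2, -1)) = Mul(25, Rational(1, 2)) = Rational(25, 2))
Pow(Add(Function('a')(11), y), 2) = Pow(Add(Rational(25, 2), Rational(10, 69)), 2) = Pow(Rational(1745, 138), 2) = Rational(3045025, 19044)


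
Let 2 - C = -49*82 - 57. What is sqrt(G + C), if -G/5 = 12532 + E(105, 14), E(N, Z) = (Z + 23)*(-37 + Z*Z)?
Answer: I*sqrt(87998) ≈ 296.64*I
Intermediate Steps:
E(N, Z) = (-37 + Z**2)*(23 + Z) (E(N, Z) = (23 + Z)*(-37 + Z**2) = (-37 + Z**2)*(23 + Z))
G = -92075 (G = -5*(12532 + (-851 + 14**3 - 37*14 + 23*14**2)) = -5*(12532 + (-851 + 2744 - 518 + 23*196)) = -5*(12532 + (-851 + 2744 - 518 + 4508)) = -5*(12532 + 5883) = -5*18415 = -92075)
C = 4077 (C = 2 - (-49*82 - 57) = 2 - (-4018 - 57) = 2 - 1*(-4075) = 2 + 4075 = 4077)
sqrt(G + C) = sqrt(-92075 + 4077) = sqrt(-87998) = I*sqrt(87998)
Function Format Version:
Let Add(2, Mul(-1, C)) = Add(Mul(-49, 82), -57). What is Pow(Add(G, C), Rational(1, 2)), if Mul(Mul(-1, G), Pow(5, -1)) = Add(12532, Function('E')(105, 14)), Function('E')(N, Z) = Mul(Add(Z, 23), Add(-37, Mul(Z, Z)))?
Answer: Mul(I, Pow(87998, Rational(1, 2))) ≈ Mul(296.64, I)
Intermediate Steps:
Function('E')(N, Z) = Mul(Add(-37, Pow(Z, 2)), Add(23, Z)) (Function('E')(N, Z) = Mul(Add(23, Z), Add(-37, Pow(Z, 2))) = Mul(Add(-37, Pow(Z, 2)), Add(23, Z)))
G = -92075 (G = Mul(-5, Add(12532, Add(-851, Pow(14, 3), Mul(-37, 14), Mul(23, Pow(14, 2))))) = Mul(-5, Add(12532, Add(-851, 2744, -518, Mul(23, 196)))) = Mul(-5, Add(12532, Add(-851, 2744, -518, 4508))) = Mul(-5, Add(12532, 5883)) = Mul(-5, 18415) = -92075)
C = 4077 (C = Add(2, Mul(-1, Add(Mul(-49, 82), -57))) = Add(2, Mul(-1, Add(-4018, -57))) = Add(2, Mul(-1, -4075)) = Add(2, 4075) = 4077)
Pow(Add(G, C), Rational(1, 2)) = Pow(Add(-92075, 4077), Rational(1, 2)) = Pow(-87998, Rational(1, 2)) = Mul(I, Pow(87998, Rational(1, 2)))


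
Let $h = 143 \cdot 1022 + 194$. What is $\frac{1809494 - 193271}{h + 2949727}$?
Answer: $\frac{1616223}{3096067} \approx 0.52202$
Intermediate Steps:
$h = 146340$ ($h = 146146 + 194 = 146340$)
$\frac{1809494 - 193271}{h + 2949727} = \frac{1809494 - 193271}{146340 + 2949727} = \frac{1616223}{3096067}$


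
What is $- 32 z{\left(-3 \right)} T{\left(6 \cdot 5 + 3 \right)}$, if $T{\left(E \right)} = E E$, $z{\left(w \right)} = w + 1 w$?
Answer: $209088$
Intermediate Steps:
$z{\left(w \right)} = 2 w$ ($z{\left(w \right)} = w + w = 2 w$)
$T{\left(E \right)} = E^{2}$
$- 32 z{\left(-3 \right)} T{\left(6 \cdot 5 + 3 \right)} = - 32 \cdot 2 \left(-3\right) \left(6 \cdot 5 + 3\right)^{2} = \left(-32\right) \left(-6\right) \left(30 + 3\right)^{2} = 192 \cdot 33^{2} = 192 \cdot 1089 = 209088$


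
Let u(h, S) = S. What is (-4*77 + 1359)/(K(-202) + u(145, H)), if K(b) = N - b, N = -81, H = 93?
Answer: 1051/214 ≈ 4.9112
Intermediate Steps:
K(b) = -81 - b
(-4*77 + 1359)/(K(-202) + u(145, H)) = (-4*77 + 1359)/((-81 - 1*(-202)) + 93) = (-308 + 1359)/((-81 + 202) + 93) = 1051/(121 + 93) = 1051/214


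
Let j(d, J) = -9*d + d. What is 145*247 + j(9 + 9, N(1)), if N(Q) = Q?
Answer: 35671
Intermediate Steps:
j(d, J) = -8*d
145*247 + j(9 + 9, N(1)) = 145*247 - 8*(9 + 9) = 35815 - 8*18 = 35815 - 144 = 35671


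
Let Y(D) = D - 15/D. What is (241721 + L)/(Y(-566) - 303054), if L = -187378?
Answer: -30758138/171848905 ≈ -0.17898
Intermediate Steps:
Y(D) = D - 15/D
(241721 + L)/(Y(-566) - 303054) = (241721 - 187378)/((-566 - 15/(-566)) - 303054) = 54343/((-566 - 15*(-1/566)) - 303054) = 54343/((-566 + 15/566) - 303054) = 54343/(-320341/566 - 303054) = 54343/(-171848905/566) = 54343*(-566/171848905) = -30758138/171848905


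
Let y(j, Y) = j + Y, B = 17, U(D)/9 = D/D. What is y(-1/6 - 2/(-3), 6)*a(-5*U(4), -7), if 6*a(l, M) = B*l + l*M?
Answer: -975/2 ≈ -487.50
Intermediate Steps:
U(D) = 9 (U(D) = 9*(D/D) = 9*1 = 9)
a(l, M) = 17*l/6 + M*l/6 (a(l, M) = (17*l + l*M)/6 = (17*l + M*l)/6 = 17*l/6 + M*l/6)
y(j, Y) = Y + j
y(-1/6 - 2/(-3), 6)*a(-5*U(4), -7) = (6 + (-1/6 - 2/(-3)))*((-5*9)*(17 - 7)/6) = (6 + (-1*⅙ - 2*(-⅓)))*((⅙)*(-45)*10) = (6 + (-⅙ + ⅔))*(-75) = (6 + ½)*(-75) = (13/2)*(-75) = -975/2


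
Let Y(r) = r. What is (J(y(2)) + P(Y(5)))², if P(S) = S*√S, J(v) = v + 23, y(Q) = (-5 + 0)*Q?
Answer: 294 + 130*√5 ≈ 584.69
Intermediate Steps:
y(Q) = -5*Q
J(v) = 23 + v
P(S) = S^(3/2)
(J(y(2)) + P(Y(5)))² = ((23 - 5*2) + 5^(3/2))² = ((23 - 10) + 5*√5)² = (13 + 5*√5)²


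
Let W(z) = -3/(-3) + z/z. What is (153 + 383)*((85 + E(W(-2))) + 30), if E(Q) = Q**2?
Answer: 63784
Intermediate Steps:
W(z) = 2 (W(z) = -3*(-1/3) + 1 = 1 + 1 = 2)
(153 + 383)*((85 + E(W(-2))) + 30) = (153 + 383)*((85 + 2**2) + 30) = 536*((85 + 4) + 30) = 536*(89 + 30) = 536*119 = 63784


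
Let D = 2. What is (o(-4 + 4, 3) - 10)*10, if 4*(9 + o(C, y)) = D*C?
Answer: -190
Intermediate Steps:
o(C, y) = -9 + C/2 (o(C, y) = -9 + (2*C)/4 = -9 + C/2)
(o(-4 + 4, 3) - 10)*10 = ((-9 + (-4 + 4)/2) - 10)*10 = ((-9 + (½)*0) - 10)*10 = ((-9 + 0) - 10)*10 = (-9 - 10)*10 = -19*10 = -190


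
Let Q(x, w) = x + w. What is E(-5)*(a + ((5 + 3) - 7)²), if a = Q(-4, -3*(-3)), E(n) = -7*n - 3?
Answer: 192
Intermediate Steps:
E(n) = -3 - 7*n
Q(x, w) = w + x
a = 5 (a = -3*(-3) - 4 = 9 - 4 = 5)
E(-5)*(a + ((5 + 3) - 7)²) = (-3 - 7*(-5))*(5 + ((5 + 3) - 7)²) = (-3 + 35)*(5 + (8 - 7)²) = 32*(5 + 1²) = 32*(5 + 1) = 32*6 = 192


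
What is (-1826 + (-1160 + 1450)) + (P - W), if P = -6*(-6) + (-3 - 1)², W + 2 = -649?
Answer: -833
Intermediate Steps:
W = -651 (W = -2 - 649 = -651)
P = 52 (P = 36 + (-4)² = 36 + 16 = 52)
(-1826 + (-1160 + 1450)) + (P - W) = (-1826 + (-1160 + 1450)) + (52 - 1*(-651)) = (-1826 + 290) + (52 + 651) = -1536 + 703 = -833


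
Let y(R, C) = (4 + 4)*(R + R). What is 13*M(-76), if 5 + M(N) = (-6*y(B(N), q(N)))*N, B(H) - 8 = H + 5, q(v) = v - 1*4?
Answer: -5975489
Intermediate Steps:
q(v) = -4 + v (q(v) = v - 4 = -4 + v)
B(H) = 13 + H (B(H) = 8 + (H + 5) = 8 + (5 + H) = 13 + H)
y(R, C) = 16*R (y(R, C) = 8*(2*R) = 16*R)
M(N) = -5 + N*(-1248 - 96*N) (M(N) = -5 + (-96*(13 + N))*N = -5 + (-6*(208 + 16*N))*N = -5 + (-1248 - 96*N)*N = -5 + N*(-1248 - 96*N))
13*M(-76) = 13*(-5 - 96*(-76)*(13 - 76)) = 13*(-5 - 96*(-76)*(-63)) = 13*(-5 - 459648) = 13*(-459653) = -5975489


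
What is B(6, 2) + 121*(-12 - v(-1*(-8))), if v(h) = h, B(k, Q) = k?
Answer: -2414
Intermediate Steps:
B(6, 2) + 121*(-12 - v(-1*(-8))) = 6 + 121*(-12 - (-1)*(-8)) = 6 + 121*(-12 - 1*8) = 6 + 121*(-12 - 8) = 6 + 121*(-20) = 6 - 2420 = -2414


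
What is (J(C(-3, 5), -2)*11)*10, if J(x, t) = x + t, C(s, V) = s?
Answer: -550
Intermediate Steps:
J(x, t) = t + x
(J(C(-3, 5), -2)*11)*10 = ((-2 - 3)*11)*10 = -5*11*10 = -55*10 = -550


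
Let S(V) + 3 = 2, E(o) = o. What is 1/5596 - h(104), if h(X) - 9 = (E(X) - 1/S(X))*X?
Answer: -61158683/5596 ≈ -10929.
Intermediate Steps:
S(V) = -1 (S(V) = -3 + 2 = -1)
h(X) = 9 + X*(1 + X) (h(X) = 9 + (X - 1/(-1))*X = 9 + (X - 1*(-1))*X = 9 + (X + 1)*X = 9 + (1 + X)*X = 9 + X*(1 + X))
1/5596 - h(104) = 1/5596 - (9 + 104 + 104**2) = 1/5596 - (9 + 104 + 10816) = 1/5596 - 1*10929 = 1/5596 - 10929 = -61158683/5596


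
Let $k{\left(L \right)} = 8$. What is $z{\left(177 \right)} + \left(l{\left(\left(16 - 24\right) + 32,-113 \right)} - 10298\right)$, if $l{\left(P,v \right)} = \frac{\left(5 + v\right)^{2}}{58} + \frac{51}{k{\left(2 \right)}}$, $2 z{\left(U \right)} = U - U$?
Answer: $- \frac{2341001}{232} \approx -10091.0$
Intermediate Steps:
$z{\left(U \right)} = 0$ ($z{\left(U \right)} = \frac{U - U}{2} = \frac{1}{2} \cdot 0 = 0$)
$l{\left(P,v \right)} = \frac{51}{8} + \frac{\left(5 + v\right)^{2}}{58}$ ($l{\left(P,v \right)} = \frac{\left(5 + v\right)^{2}}{58} + \frac{51}{8} = \frac{51}{8} + \frac{\left(5 + v\right)^{2}}{58}$)
$z{\left(177 \right)} + \left(l{\left(\left(16 - 24\right) + 32,-113 \right)} - 10298\right) = 0 + \left(\left(\frac{51}{8} + \frac{\left(5 - 113\right)^{2}}{58}\right) - 10298\right) = 0 - \left(\frac{82333}{8} - \frac{5832}{29}\right) = 0 + \left(\left(\frac{51}{8} + \frac{1}{58} \cdot 11664\right) - 10298\right) = 0 + \left(\left(\frac{51}{8} + \frac{5832}{29}\right) - 10298\right) = 0 + \left(\frac{48135}{232} - 10298\right) = 0 - \frac{2341001}{232} = - \frac{2341001}{232}$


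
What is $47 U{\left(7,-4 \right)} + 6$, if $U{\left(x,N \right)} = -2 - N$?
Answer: $100$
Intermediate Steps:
$47 U{\left(7,-4 \right)} + 6 = 47 \left(-2 - -4\right) + 6 = 47 \left(-2 + 4\right) + 6 = 47 \cdot 2 + 6 = 94 + 6 = 100$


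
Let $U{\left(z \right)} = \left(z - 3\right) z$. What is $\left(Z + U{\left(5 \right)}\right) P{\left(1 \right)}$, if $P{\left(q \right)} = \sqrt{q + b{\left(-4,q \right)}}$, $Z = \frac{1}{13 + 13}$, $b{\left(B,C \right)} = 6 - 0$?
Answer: $\frac{261 \sqrt{7}}{26} \approx 26.559$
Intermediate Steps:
$b{\left(B,C \right)} = 6$ ($b{\left(B,C \right)} = 6 + 0 = 6$)
$Z = \frac{1}{26} \approx 0.038462$
$U{\left(z \right)} = z \left(-3 + z\right)$ ($U{\left(z \right)} = \left(-3 + z\right) z = z \left(-3 + z\right)$)
$P{\left(q \right)} = \sqrt{6 + q}$ ($P{\left(q \right)} = \sqrt{q + 6} = \sqrt{6 + q}$)
$\left(Z + U{\left(5 \right)}\right) P{\left(1 \right)} = \left(\frac{1}{26} + 5 \left(-3 + 5\right)\right) \sqrt{6 + 1} = \left(\frac{1}{26} + 5 \cdot 2\right) \sqrt{7} = \left(\frac{1}{26} + 10\right) \sqrt{7} = \frac{261 \sqrt{7}}{26}$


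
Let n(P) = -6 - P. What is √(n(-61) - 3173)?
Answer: I*√3118 ≈ 55.839*I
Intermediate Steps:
√(n(-61) - 3173) = √((-6 - 1*(-61)) - 3173) = √((-6 + 61) - 3173) = √(55 - 3173) = √(-3118) = I*√3118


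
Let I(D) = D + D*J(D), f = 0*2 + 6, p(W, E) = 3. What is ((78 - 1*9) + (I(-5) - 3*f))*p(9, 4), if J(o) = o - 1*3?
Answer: 258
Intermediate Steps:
J(o) = -3 + o (J(o) = o - 3 = -3 + o)
f = 6 (f = 0 + 6 = 6)
I(D) = D + D*(-3 + D)
((78 - 1*9) + (I(-5) - 3*f))*p(9, 4) = ((78 - 1*9) + (-5*(-2 - 5) - 3*6))*3 = ((78 - 9) + (-5*(-7) - 18))*3 = (69 + (35 - 18))*3 = (69 + 17)*3 = 86*3 = 258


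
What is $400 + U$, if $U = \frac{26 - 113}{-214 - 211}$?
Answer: $\frac{170087}{425} \approx 400.2$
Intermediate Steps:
$U = \frac{87}{425}$ ($U = - \frac{87}{-425} = \left(-87\right) \left(- \frac{1}{425}\right) = \frac{87}{425} \approx 0.20471$)
$400 + U = 400 + \frac{87}{425} = \frac{170087}{425}$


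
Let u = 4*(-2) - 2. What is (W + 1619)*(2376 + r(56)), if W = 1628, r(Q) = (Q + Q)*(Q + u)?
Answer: 24443416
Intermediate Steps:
u = -10 (u = -8 - 2 = -10)
r(Q) = 2*Q*(-10 + Q) (r(Q) = (Q + Q)*(Q - 10) = (2*Q)*(-10 + Q) = 2*Q*(-10 + Q))
(W + 1619)*(2376 + r(56)) = (1628 + 1619)*(2376 + 2*56*(-10 + 56)) = 3247*(2376 + 2*56*46) = 3247*(2376 + 5152) = 3247*7528 = 24443416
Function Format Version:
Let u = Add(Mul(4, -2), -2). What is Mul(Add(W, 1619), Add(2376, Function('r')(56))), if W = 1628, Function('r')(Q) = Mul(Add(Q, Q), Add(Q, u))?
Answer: 24443416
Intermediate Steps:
u = -10 (u = Add(-8, -2) = -10)
Function('r')(Q) = Mul(2, Q, Add(-10, Q)) (Function('r')(Q) = Mul(Add(Q, Q), Add(Q, -10)) = Mul(Mul(2, Q), Add(-10, Q)) = Mul(2, Q, Add(-10, Q)))
Mul(Add(W, 1619), Add(2376, Function('r')(56))) = Mul(Add(1628, 1619), Add(2376, Mul(2, 56, Add(-10, 56)))) = Mul(3247, Add(2376, Mul(2, 56, 46))) = Mul(3247, Add(2376, 5152)) = Mul(3247, 7528) = 24443416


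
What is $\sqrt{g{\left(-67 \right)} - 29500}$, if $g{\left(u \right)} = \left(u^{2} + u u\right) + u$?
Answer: $i \sqrt{20589} \approx 143.49 i$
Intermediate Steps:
$g{\left(u \right)} = u + 2 u^{2}$ ($g{\left(u \right)} = \left(u^{2} + u^{2}\right) + u = 2 u^{2} + u = u + 2 u^{2}$)
$\sqrt{g{\left(-67 \right)} - 29500} = \sqrt{- 67 \left(1 + 2 \left(-67\right)\right) - 29500} = \sqrt{- 67 \left(1 - 134\right) - 29500} = \sqrt{\left(-67\right) \left(-133\right) - 29500} = \sqrt{8911 - 29500} = \sqrt{-20589} = i \sqrt{20589}$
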